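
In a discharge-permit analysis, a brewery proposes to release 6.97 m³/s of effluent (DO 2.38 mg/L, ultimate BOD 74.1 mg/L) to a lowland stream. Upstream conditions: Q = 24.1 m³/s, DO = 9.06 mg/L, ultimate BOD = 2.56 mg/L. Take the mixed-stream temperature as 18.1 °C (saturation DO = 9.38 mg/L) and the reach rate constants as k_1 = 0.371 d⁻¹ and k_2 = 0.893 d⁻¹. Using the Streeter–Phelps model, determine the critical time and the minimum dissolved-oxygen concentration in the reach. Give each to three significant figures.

Mixed DO = (24.1×9.06 + 6.97×2.38)/(24.1+6.97) = 234.9/31.07 = 7.561 mg/L.
Mixed L₀ = (24.1×2.56 + 6.97×74.1)/(31.07) = 578.2/31.07 = 18.61 mg/L.
Initial deficit D₀ = C_s − DO₀ = 9.38 − 7.561 = 1.819 mg/L.
t_c = (1/0.5220) ln[(0.893/0.371)(1 − 1.819×0.5220/(0.371×18.61))] = 1.916 × ln(2.076) = 1.399 d.
D_c = (0.371/0.893) × 18.61 × e^(−0.371×1.399) = 0.4155 × 18.61 × 0.5950 = 4.600 mg/L.
Minimum DO = 9.38 − 4.600 = 4.780 mg/L.

t_c ≈ 1.40 d; minimum DO ≈ 4.78 mg/L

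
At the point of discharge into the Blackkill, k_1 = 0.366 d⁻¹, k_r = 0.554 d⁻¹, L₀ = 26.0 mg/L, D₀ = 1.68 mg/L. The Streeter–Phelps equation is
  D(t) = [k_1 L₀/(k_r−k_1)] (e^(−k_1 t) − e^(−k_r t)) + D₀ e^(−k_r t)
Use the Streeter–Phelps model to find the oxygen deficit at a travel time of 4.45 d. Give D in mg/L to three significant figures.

D ≈ 5.77 mg/L

k_1 L₀/(k_r−k_1) = 0.366×26.0/(0.554−0.366) = 9.516/0.1880 = 50.62 mg/L.
e^(−k_1 t) = e^(−0.366×4.450) = 0.1962; e^(−k_r t) = e^(−0.554×4.450) = 0.08498.
D = 50.62 × (0.1962 − 0.08498) + 1.68 × 0.08498 = 5.629 + 0.1428 = 5.771 mg/L.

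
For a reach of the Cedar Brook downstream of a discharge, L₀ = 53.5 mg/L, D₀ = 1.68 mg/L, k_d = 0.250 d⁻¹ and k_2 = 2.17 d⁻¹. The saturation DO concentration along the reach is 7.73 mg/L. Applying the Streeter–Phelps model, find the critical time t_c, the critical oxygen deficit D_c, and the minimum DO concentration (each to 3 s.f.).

With k_2/k_d = 8.680 and 1 − D₀(k_2−k_d)/(k_d L₀) = 0.7588,
t_c = ln(8.680 × 0.7588) / (2.17 − 0.250) = ln(6.587) / 1.920 = 1.885/1.920 = 0.9818 d.
D_c = (k_d/k_2) L₀ e^(−k_d t_c) = (0.250/2.17) × 53.5 × e^(−0.250×0.9818) = 0.1152 × 53.5 × 0.7824 = 4.822 mg/L.
Minimum DO = C_s − D_c = 7.73 − 4.822 = 2.908 mg/L.

t_c ≈ 0.982 d; D_c ≈ 4.82 mg/L; min DO ≈ 2.91 mg/L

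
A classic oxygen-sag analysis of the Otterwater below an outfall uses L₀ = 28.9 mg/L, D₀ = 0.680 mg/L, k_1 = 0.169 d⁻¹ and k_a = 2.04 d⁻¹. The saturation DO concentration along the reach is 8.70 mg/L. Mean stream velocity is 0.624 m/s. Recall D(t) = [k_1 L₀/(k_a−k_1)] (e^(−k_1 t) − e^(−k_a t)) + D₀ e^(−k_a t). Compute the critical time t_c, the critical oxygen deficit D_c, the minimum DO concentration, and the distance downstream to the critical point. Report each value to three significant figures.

t_c = [1/(k_a−k_1)] ln[(k_a/k_1)(1 − D₀(k_a−k_1)/(k_1 L₀))]
= [1/(2.04−0.169)] ln[(2.04/0.169)(1 − 0.680×1.871/(0.169×28.9))]
= (1/1.871) ln[12.07 × 0.7395] = 0.5345 × ln(8.927) = 0.5345 × 2.189 = 1.170 d.
L(t_c) = L₀ e^(−k_1 t_c) = 28.9 × 0.8206 = 23.72 mg/L, and at the critical point k_a D_c = k_1 L, so D_c = (0.169/2.04) × 23.72 = 1.965 mg/L.
Minimum DO = C_s − D_c = 8.70 − 1.965 = 6.735 mg/L.
x_c = v t_c = 0.624 m/s × 1.170 d × 86400 s/d = 63080 m ≈ 63.1 km.

t_c ≈ 1.17 d; D_c ≈ 1.96 mg/L; min DO ≈ 6.74 mg/L; x_c ≈ 63.1 km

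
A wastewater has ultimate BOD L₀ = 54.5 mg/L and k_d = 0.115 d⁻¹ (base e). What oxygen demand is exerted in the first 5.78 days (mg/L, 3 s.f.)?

y ≈ 26.5 mg/L

y_t = L₀(1 − e^(−k_d t)) = 54.5 × (1 − e^(−0.115×5.78))
= 54.5 × (1 − 0.5144) = 54.5 × 0.4856 = 26.46 mg/L.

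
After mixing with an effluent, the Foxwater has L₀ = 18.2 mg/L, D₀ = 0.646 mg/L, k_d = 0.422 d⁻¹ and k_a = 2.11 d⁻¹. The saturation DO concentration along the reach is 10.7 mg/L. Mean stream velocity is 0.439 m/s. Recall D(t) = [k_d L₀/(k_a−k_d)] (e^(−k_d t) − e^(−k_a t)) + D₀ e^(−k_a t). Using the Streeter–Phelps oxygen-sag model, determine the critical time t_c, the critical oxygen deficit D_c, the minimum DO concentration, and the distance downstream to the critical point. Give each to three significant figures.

t_c ≈ 0.863 d; D_c ≈ 2.53 mg/L; min DO ≈ 8.17 mg/L; x_c ≈ 32.7 km

t_c = [1/(k_a−k_d)] ln[(k_a/k_d)(1 − D₀(k_a−k_d)/(k_d L₀))]
= [1/(2.11−0.422)] ln[(2.11/0.422)(1 − 0.646×1.688/(0.422×18.2))]
= (1/1.688) ln[5.000 × 0.8580] = 0.5924 × ln(4.290) = 0.5924 × 1.456 = 0.8627 d.
D_c = (k_d/k_a) L₀ e^(−k_d t_c) = (0.422/2.11) × 18.2 × e^(−0.422×0.8627) = 0.2000 × 18.2 × 0.6948 = 2.529 mg/L.
Minimum DO = C_s − D_c = 10.7 − 2.529 = 8.171 mg/L.
x_c = v t_c = 0.439 m/s × 0.8627 d × 86400 s/d = 32720 m ≈ 32.7 km.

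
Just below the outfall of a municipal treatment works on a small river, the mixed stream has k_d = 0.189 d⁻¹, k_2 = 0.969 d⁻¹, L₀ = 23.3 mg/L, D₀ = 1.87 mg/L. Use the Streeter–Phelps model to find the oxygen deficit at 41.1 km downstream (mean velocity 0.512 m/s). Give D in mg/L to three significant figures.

Travel time t = x/v = 41.1 km / (0.512 m/s) = 41100 m / 0.512 m/s = 80270 s = 0.9291 d.
k_d L₀/(k_2−k_d) = 0.189×23.3/(0.969−0.189) = 4.404/0.7800 = 5.646 mg/L.
e^(−k_d t) = e^(−0.189×0.9291) = 0.8390; e^(−k_2 t) = e^(−0.969×0.9291) = 0.4065.
D = 5.646 × (0.8390 − 0.4065) + 1.87 × 0.4065 = 2.442 + 0.7601 = 3.202 mg/L.

D ≈ 3.20 mg/L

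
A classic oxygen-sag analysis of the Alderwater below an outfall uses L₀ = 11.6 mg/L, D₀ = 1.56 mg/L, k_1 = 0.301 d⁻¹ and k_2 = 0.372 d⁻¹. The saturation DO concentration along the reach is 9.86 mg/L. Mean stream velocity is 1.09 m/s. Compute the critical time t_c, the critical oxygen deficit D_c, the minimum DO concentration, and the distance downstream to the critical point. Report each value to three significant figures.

t_c ≈ 2.53 d; D_c ≈ 4.38 mg/L; min DO ≈ 5.48 mg/L; x_c ≈ 238 km

t_c = [1/(k_2−k_1)] ln[(k_2/k_1)(1 − D₀(k_2−k_1)/(k_1 L₀))]
= [1/(0.372−0.301)] ln[(0.372/0.301)(1 − 1.56×0.07100/(0.301×11.6))]
= (1/0.07100) ln[1.236 × 0.9683] = 14.08 × ln(1.197) = 14.08 × 0.1795 = 2.529 d.
L(t_c) = L₀ e^(−k_1 t_c) = 11.6 × 0.4671 = 5.419 mg/L, and at the critical point k_2 D_c = k_1 L, so D_c = (0.301/0.372) × 5.419 = 4.384 mg/L.
Minimum DO = C_s − D_c = 9.86 − 4.384 = 5.476 mg/L.
x_c = v t_c = 1.09 m/s × 2.529 d × 86400 s/d = 238200 m ≈ 238 km.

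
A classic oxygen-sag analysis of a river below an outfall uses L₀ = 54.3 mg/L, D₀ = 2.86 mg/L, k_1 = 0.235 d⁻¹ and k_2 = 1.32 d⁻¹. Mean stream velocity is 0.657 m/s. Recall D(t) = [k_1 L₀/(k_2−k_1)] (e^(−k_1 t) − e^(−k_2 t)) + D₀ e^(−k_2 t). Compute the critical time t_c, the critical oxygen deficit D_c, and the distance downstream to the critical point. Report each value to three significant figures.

t_c = [1/(k_2−k_1)] ln[(k_2/k_1)(1 − D₀(k_2−k_1)/(k_1 L₀))]
= [1/(1.32−0.235)] ln[(1.32/0.235)(1 − 2.86×1.085/(0.235×54.3))]
= (1/1.085) ln[5.617 × 0.7568] = 0.9217 × ln(4.251) = 0.9217 × 1.447 = 1.334 d.
L(t_c) = L₀ e^(−k_1 t_c) = 54.3 × 0.7309 = 39.69 mg/L, and at the critical point k_2 D_c = k_1 L, so D_c = (0.235/1.32) × 39.69 = 7.066 mg/L.
x_c = v t_c = 0.657 m/s × 1.334 d × 86400 s/d = 75710 m ≈ 75.7 km.

t_c ≈ 1.33 d; D_c ≈ 7.07 mg/L; x_c ≈ 75.7 km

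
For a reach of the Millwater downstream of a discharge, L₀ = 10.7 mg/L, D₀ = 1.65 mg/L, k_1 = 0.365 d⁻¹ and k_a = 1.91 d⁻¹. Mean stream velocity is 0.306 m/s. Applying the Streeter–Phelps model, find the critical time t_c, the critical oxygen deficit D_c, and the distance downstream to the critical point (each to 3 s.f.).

At the critical point dD/dt = 0, so k_1 L₀ e^(−k_1 t) = k_a D. Substituting D(t) from the Streeter–Phelps equation and solving for t gives
t_c = ln[(k_a/k_1)(1 − D₀(k_a−k_1)/(k_1 L₀))] / (k_a−k_1).
Here k_a−k_1 = 1.545 d⁻¹ and 1 − D₀(k_a−k_1)/(k_1 L₀) = 1 − 1.65×1.545/(0.365×10.7) = 0.3473, so
t_c = ln(5.233 × 0.3473) / 1.545 = 0.5973 / 1.545 = 0.3866 d.
D_c = (k_1/k_a) L₀ e^(−k_1 t_c) = (0.365/1.91) × 10.7 × e^(−0.365×0.3866) = 0.1911 × 10.7 × 0.8684 = 1.776 mg/L.
x_c = v t_c = 0.306 m/s × 0.3866 d × 86400 s/d = 10220 m ≈ 10.2 km.

t_c ≈ 0.387 d; D_c ≈ 1.78 mg/L; x_c ≈ 10.2 km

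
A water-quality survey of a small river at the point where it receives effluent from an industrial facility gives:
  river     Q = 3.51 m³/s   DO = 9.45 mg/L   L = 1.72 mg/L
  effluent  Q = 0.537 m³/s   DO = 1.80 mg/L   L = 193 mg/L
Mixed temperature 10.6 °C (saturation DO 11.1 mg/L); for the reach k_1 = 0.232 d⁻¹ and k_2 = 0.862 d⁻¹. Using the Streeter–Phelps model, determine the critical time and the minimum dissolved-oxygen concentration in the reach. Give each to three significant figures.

Mixed DO = (3.51×9.45 + 0.537×1.80)/(3.51+0.537) = 34.14/4.047 = 8.435 mg/L.
Mixed L₀ = (3.51×1.72 + 0.537×193)/(4.047) = 109.7/4.047 = 27.10 mg/L.
Initial deficit D₀ = C_s − DO₀ = 11.1 − 8.435 = 2.665 mg/L.
t_c = (1/0.6300) ln[(0.862/0.232)(1 − 2.665×0.6300/(0.232×27.10))] = 1.587 × ln(2.723) = 1.590 d.
D_c = (0.232/0.862) × 27.10 × e^(−0.232×1.590) = 0.2691 × 27.10 × 0.6915 = 5.044 mg/L.
Minimum DO = 11.1 − 5.044 = 6.056 mg/L.

t_c ≈ 1.59 d; minimum DO ≈ 6.06 mg/L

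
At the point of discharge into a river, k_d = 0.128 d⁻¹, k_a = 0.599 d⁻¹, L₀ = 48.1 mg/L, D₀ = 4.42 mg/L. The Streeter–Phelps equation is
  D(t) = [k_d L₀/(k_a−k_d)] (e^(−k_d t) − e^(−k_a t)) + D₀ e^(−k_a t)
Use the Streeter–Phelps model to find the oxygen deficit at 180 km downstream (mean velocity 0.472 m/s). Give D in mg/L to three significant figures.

D ≈ 6.81 mg/L

Travel time t = x/v = 180 km / (0.472 m/s) = 180000 m / 0.472 m/s = 381400 s = 4.414 d.
k_d L₀/(k_a−k_d) = 0.128×48.1/(0.599−0.128) = 6.157/0.4710 = 13.07 mg/L.
e^(−k_d t) = e^(−0.128×4.414) = 0.5684; e^(−k_a t) = e^(−0.599×4.414) = 0.07108.
D = 13.07 × (0.5684 − 0.07108) + 4.42 × 0.07108 = 6.500 + 0.3142 = 6.815 mg/L.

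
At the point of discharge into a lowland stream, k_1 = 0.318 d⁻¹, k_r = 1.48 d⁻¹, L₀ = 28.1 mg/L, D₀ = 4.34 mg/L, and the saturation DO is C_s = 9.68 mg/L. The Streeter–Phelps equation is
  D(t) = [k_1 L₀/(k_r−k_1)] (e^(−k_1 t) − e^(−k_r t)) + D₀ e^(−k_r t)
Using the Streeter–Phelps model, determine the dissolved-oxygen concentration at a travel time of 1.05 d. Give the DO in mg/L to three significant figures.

k_1 L₀/(k_r−k_1) = 0.318×28.1/(1.48−0.318) = 8.936/1.162 = 7.690 mg/L.
e^(−k_1 t) = e^(−0.318×1.050) = 0.7161; e^(−k_r t) = e^(−1.48×1.050) = 0.2114.
D = 7.690 × (0.7161 − 0.2114) + 4.34 × 0.2114 = 3.881 + 0.9175 = 4.799 mg/L.
DO = C_s − D = 9.68 − 4.799 = 4.881 mg/L.

DO ≈ 4.88 mg/L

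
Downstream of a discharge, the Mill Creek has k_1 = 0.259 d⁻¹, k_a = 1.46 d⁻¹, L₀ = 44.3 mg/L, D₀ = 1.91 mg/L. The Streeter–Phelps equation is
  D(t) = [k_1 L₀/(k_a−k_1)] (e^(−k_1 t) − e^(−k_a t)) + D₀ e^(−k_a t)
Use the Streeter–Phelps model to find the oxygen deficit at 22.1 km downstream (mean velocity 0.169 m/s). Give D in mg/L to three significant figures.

D ≈ 5.62 mg/L

Travel time t = x/v = 22.1 km / (0.169 m/s) = 22100 m / 0.169 m/s = 130800 s = 1.514 d.
k_1 L₀/(k_a−k_1) = 0.259×44.3/(1.46−0.259) = 11.47/1.201 = 9.553 mg/L.
e^(−k_1 t) = e^(−0.259×1.514) = 0.6757; e^(−k_a t) = e^(−1.46×1.514) = 0.1097.
D = 9.553 × (0.6757 − 0.1097) + 1.91 × 0.1097 = 5.407 + 0.2096 = 5.617 mg/L.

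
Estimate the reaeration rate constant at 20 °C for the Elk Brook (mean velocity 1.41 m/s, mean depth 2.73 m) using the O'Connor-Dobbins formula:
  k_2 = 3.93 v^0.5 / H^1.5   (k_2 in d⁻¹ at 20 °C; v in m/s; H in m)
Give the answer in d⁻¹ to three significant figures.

k_2 ≈ 1.03 d⁻¹

k_2 = 3.93 × 1.41^0.5 / 2.73^1.5 = 3.93 × 1.187 / 4.511 = 1.035 d⁻¹.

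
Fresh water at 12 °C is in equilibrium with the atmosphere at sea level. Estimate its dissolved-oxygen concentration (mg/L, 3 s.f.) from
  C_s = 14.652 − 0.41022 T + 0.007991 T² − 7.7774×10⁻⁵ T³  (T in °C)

C_s ≈ 10.7 mg/L

C_s = 14.652 − 0.41022×12 + 0.007991×12² − 7.7774×10⁻⁵×12³ = 10.75 mg/L.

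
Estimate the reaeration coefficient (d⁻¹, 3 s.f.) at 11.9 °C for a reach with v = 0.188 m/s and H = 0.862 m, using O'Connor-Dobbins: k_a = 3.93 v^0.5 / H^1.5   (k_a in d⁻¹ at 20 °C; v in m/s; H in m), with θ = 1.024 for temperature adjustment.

k_a ≈ 1.76 d⁻¹

k_a(20) = 3.93 × 0.188^0.5 / 0.862^1.5 = 3.93 × 0.4336 / 0.8003 = 2.129 d⁻¹.
k_a(11.9) = 2.129 × 1.024^(11.9−20) = 2.129 × 0.8252 = 1.757 d⁻¹.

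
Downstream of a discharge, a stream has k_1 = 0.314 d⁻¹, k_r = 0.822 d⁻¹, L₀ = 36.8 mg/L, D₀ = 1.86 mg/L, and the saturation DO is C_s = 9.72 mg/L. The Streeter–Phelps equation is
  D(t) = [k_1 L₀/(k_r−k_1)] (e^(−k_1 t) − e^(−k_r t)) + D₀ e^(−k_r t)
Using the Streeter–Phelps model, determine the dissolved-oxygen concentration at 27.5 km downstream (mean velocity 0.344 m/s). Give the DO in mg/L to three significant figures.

Travel time t = x/v = 27.5 km / (0.344 m/s) = 27500 m / 0.344 m/s = 79940 s = 0.9253 d.
k_1 L₀/(k_r−k_1) = 0.314×36.8/(0.822−0.314) = 11.56/0.5080 = 22.75 mg/L.
e^(−k_1 t) = e^(−0.314×0.9253) = 0.7479; e^(−k_r t) = e^(−0.822×0.9253) = 0.4674.
D = 22.75 × (0.7479 − 0.4674) + 1.86 × 0.4674 = 6.380 + 0.8694 = 7.249 mg/L.
DO = C_s − D = 9.72 − 7.249 = 2.471 mg/L.

DO ≈ 2.47 mg/L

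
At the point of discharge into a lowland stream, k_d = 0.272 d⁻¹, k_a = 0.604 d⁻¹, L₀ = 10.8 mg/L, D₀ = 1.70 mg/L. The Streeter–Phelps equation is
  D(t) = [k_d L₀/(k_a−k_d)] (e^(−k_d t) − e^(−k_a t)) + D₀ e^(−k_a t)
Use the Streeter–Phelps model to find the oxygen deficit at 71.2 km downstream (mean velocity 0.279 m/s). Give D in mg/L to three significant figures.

D ≈ 2.76 mg/L

Travel time t = x/v = 71.2 km / (0.279 m/s) = 71200 m / 0.279 m/s = 255200 s = 2.954 d.
k_d L₀/(k_a−k_d) = 0.272×10.8/(0.604−0.272) = 2.938/0.3320 = 8.848 mg/L.
e^(−k_d t) = e^(−0.272×2.954) = 0.4478; e^(−k_a t) = e^(−0.604×2.954) = 0.1680.
D = 8.848 × (0.4478 − 0.1680) + 1.70 × 0.1680 = 2.476 + 0.2855 = 2.762 mg/L.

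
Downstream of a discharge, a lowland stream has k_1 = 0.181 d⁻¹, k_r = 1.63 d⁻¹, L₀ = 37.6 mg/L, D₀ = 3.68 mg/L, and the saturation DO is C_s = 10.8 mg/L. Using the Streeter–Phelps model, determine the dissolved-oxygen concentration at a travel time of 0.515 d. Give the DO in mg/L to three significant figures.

k_1 L₀/(k_r−k_1) = 0.181×37.6/(1.63−0.181) = 6.806/1.449 = 4.697 mg/L.
e^(−k_1 t) = e^(−0.181×0.5150) = 0.9110; e^(−k_r t) = e^(−1.63×0.5150) = 0.4319.
D = 4.697 × (0.9110 − 0.4319) + 3.68 × 0.4319 = 2.250 + 1.590 = 3.840 mg/L.
DO = C_s − D = 10.8 − 3.840 = 6.960 mg/L.

DO ≈ 6.96 mg/L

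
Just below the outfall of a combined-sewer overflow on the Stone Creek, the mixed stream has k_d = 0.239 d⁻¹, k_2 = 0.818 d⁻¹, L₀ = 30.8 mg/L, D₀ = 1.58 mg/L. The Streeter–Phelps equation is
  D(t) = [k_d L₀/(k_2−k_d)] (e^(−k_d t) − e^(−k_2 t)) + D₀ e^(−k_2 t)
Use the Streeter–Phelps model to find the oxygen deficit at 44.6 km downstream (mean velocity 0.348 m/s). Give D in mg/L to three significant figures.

D ≈ 5.61 mg/L

Travel time t = x/v = 44.6 km / (0.348 m/s) = 44600 m / 0.348 m/s = 128200 s = 1.483 d.
k_d L₀/(k_2−k_d) = 0.239×30.8/(0.818−0.239) = 7.361/0.5790 = 12.71 mg/L.
e^(−k_d t) = e^(−0.239×1.483) = 0.7015; e^(−k_2 t) = e^(−0.818×1.483) = 0.2972.
D = 12.71 × (0.7015 − 0.2972) + 1.58 × 0.2972 = 5.140 + 0.4696 = 5.610 mg/L.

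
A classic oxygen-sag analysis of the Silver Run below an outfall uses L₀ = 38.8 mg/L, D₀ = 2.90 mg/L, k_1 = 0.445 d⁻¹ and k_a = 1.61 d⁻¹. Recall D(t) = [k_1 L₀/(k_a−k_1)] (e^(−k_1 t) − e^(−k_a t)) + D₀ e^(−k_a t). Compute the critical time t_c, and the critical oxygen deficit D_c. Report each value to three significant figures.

With k_a/k_1 = 3.618 and 1 − D₀(k_a−k_1)/(k_1 L₀) = 0.8043,
t_c = ln(3.618 × 0.8043) / (1.61 − 0.445) = ln(2.910) / 1.165 = 1.068/1.165 = 0.9169 d.
D_c = (k_1/k_a) L₀ e^(−k_1 t_c) = (0.445/1.61) × 38.8 × e^(−0.445×0.9169) = 0.2764 × 38.8 × 0.6650 = 7.131 mg/L.

t_c ≈ 0.917 d; D_c ≈ 7.13 mg/L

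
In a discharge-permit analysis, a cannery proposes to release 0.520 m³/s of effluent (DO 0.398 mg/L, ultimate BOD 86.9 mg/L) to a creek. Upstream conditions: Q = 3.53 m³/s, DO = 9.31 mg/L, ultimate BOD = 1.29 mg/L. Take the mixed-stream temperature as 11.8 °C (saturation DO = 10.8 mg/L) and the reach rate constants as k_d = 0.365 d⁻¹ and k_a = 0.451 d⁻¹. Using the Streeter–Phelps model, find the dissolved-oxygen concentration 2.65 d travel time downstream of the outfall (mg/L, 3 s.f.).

DO ≈ 5.96 mg/L

Mixed DO = (3.53×9.31 + 0.520×0.398)/(3.53+0.520) = 33.07/4.050 = 8.166 mg/L.
Mixed L₀ = (3.53×1.29 + 0.520×86.9)/(4.050) = 49.74/4.050 = 12.28 mg/L.
Initial deficit D₀ = C_s − DO₀ = 10.8 − 8.166 = 2.634 mg/L.
D(2.65) = [0.365×12.28/(0.451−0.365)](e^(−0.365×2.65) − e^(−0.451×2.65)) + 2.634 e^(−0.451×2.65)
= 52.13 × (0.3801 − 0.3027) + 2.634 × 0.3027 = 4.835 mg/L.
DO = 10.8 − 4.835 = 5.965 mg/L.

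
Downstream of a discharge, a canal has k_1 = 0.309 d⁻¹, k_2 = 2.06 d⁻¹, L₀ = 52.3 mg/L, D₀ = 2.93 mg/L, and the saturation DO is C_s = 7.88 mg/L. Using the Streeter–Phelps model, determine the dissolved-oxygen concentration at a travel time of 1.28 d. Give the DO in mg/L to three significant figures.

k_1 L₀/(k_2−k_1) = 0.309×52.3/(2.06−0.309) = 16.16/1.751 = 9.229 mg/L.
e^(−k_1 t) = e^(−0.309×1.280) = 0.6733; e^(−k_2 t) = e^(−2.06×1.280) = 0.07159.
D = 9.229 × (0.6733 − 0.07159) + 2.93 × 0.07159 = 5.554 + 0.2098 = 5.763 mg/L.
DO = C_s − D = 7.88 − 5.763 = 2.117 mg/L.

DO ≈ 2.12 mg/L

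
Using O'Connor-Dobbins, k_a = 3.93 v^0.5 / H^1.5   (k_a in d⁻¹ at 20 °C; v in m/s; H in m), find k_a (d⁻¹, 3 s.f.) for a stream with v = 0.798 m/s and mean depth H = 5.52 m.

k_a = 3.93 × 0.798^0.5 / 5.52^1.5 = 3.93 × 0.8933 / 12.97 = 0.2707 d⁻¹.

k_a ≈ 0.271 d⁻¹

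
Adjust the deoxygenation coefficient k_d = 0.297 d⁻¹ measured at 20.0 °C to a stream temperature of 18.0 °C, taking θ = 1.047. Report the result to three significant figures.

k_d ≈ 0.271 d⁻¹

k_d(T₂) = k_d(T₁) · θ^(T₂−T₁) = 0.297 × 1.047^(18.0−20.0)
= 0.297 × 1.047^-2.00 = 0.297 × 0.9122 = 0.2709 d⁻¹.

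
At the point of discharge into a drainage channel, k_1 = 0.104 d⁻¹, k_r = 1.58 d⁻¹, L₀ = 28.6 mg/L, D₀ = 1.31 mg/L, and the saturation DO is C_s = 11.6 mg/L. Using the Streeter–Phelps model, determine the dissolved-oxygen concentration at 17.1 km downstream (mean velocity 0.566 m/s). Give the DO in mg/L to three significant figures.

Travel time t = x/v = 17.1 km / (0.566 m/s) = 17100 m / 0.566 m/s = 30210 s = 0.3497 d.
k_1 L₀/(k_r−k_1) = 0.104×28.6/(1.58−0.104) = 2.974/1.476 = 2.015 mg/L.
e^(−k_1 t) = e^(−0.104×0.3497) = 0.9643; e^(−k_r t) = e^(−1.58×0.3497) = 0.5755.
D = 2.015 × (0.9643 − 0.5755) + 1.31 × 0.5755 = 0.7834 + 0.7539 = 1.537 mg/L.
DO = C_s − D = 11.6 − 1.537 = 10.06 mg/L.

DO ≈ 10.1 mg/L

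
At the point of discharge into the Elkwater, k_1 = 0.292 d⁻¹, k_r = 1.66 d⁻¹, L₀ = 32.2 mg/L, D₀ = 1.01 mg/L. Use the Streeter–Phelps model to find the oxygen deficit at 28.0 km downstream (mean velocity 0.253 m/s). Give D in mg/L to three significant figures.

Travel time t = x/v = 28.0 km / (0.253 m/s) = 28000 m / 0.253 m/s = 110700 s = 1.281 d.
k_1 L₀/(k_r−k_1) = 0.292×32.2/(1.66−0.292) = 9.402/1.368 = 6.873 mg/L.
e^(−k_1 t) = e^(−0.292×1.281) = 0.6880; e^(−k_r t) = e^(−1.66×1.281) = 0.1193.
D = 6.873 × (0.6880 − 0.1193) + 1.01 × 0.1193 = 3.909 + 0.1205 = 4.029 mg/L.

D ≈ 4.03 mg/L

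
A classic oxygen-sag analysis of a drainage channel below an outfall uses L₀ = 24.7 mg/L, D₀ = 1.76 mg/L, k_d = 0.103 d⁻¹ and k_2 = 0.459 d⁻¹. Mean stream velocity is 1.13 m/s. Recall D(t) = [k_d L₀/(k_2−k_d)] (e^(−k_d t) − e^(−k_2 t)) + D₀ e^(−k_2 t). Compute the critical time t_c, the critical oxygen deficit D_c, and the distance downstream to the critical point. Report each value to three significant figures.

t_c ≈ 3.40 d; D_c ≈ 3.90 mg/L; x_c ≈ 332 km

At the critical point dD/dt = 0, so k_d L₀ e^(−k_d t) = k_2 D. Substituting D(t) from the Streeter–Phelps equation and solving for t gives
t_c = ln[(k_2/k_d)(1 − D₀(k_2−k_d)/(k_d L₀))] / (k_2−k_d).
Here k_2−k_d = 0.3560 d⁻¹ and 1 − D₀(k_2−k_d)/(k_d L₀) = 1 − 1.76×0.3560/(0.103×24.7) = 0.7537, so
t_c = ln(4.456 × 0.7537) / 0.3560 = 1.212 / 0.3560 = 3.403 d.
D_c = (k_d/k_2) L₀ e^(−k_d t_c) = (0.103/0.459) × 24.7 × e^(−0.103×3.403) = 0.2244 × 24.7 × 0.7043 = 3.904 mg/L.
x_c = v t_c = 1.13 m/s × 3.403 d × 86400 s/d = 332300 m ≈ 332 km.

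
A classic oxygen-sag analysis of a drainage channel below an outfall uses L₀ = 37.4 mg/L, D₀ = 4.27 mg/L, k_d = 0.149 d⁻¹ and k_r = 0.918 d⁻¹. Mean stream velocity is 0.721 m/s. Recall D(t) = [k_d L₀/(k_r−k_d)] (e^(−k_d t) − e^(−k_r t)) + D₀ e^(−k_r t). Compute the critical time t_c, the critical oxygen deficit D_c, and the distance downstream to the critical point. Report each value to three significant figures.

With k_r/k_d = 6.161 and 1 − D₀(k_r−k_d)/(k_d L₀) = 0.4108,
t_c = ln(6.161 × 0.4108) / (0.918 − 0.149) = ln(2.531) / 0.7690 = 0.9285/0.7690 = 1.207 d.
L(t_c) = L₀ e^(−k_d t_c) = 37.4 × 0.8354 = 31.24 mg/L, and at the critical point k_r D_c = k_d L, so D_c = (0.149/0.918) × 31.24 = 5.071 mg/L.
x_c = v t_c = 0.721 m/s × 1.207 d × 86400 s/d = 75210 m ≈ 75.2 km.

t_c ≈ 1.21 d; D_c ≈ 5.07 mg/L; x_c ≈ 75.2 km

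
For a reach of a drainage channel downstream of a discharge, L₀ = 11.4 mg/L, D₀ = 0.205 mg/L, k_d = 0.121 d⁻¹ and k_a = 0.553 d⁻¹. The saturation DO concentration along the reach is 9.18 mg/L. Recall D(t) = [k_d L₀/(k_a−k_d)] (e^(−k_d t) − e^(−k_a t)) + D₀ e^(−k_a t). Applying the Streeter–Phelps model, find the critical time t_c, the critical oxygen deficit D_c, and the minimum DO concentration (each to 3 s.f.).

At the critical point dD/dt = 0, so k_d L₀ e^(−k_d t) = k_a D. Substituting D(t) from the Streeter–Phelps equation and solving for t gives
t_c = ln[(k_a/k_d)(1 − D₀(k_a−k_d)/(k_d L₀))] / (k_a−k_d).
Here k_a−k_d = 0.4320 d⁻¹ and 1 − D₀(k_a−k_d)/(k_d L₀) = 1 − 0.205×0.4320/(0.121×11.4) = 0.9358, so
t_c = ln(4.570 × 0.9358) / 0.4320 = 1.453 / 0.4320 = 3.364 d.
L(t_c) = L₀ e^(−k_d t_c) = 11.4 × 0.6656 = 7.588 mg/L, and at the critical point k_a D_c = k_d L, so D_c = (0.121/0.553) × 7.588 = 1.660 mg/L.
Minimum DO = C_s − D_c = 9.18 − 1.660 = 7.520 mg/L.

t_c ≈ 3.36 d; D_c ≈ 1.66 mg/L; min DO ≈ 7.52 mg/L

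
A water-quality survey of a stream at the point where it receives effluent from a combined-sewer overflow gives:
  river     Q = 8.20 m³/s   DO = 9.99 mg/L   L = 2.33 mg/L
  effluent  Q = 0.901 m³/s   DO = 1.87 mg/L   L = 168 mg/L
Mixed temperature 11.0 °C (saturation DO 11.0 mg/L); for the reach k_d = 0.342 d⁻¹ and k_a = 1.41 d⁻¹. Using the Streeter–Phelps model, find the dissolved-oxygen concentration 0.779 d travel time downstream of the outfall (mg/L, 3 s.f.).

DO ≈ 7.80 mg/L

Mixed DO = (8.20×9.99 + 0.901×1.87)/(8.20+0.901) = 83.60/9.101 = 9.186 mg/L.
Mixed L₀ = (8.20×2.33 + 0.901×168)/(9.101) = 170.5/9.101 = 18.73 mg/L.
Initial deficit D₀ = C_s − DO₀ = 11.0 − 9.186 = 1.814 mg/L.
D(0.779) = [0.342×18.73/(1.41−0.342)](e^(−0.342×0.779) − e^(−1.41×0.779)) + 1.814 e^(−1.41×0.779)
= 5.998 × (0.7661 − 0.3334) + 1.814 × 0.3334 = 3.200 mg/L.
DO = 11.0 − 3.200 = 7.800 mg/L.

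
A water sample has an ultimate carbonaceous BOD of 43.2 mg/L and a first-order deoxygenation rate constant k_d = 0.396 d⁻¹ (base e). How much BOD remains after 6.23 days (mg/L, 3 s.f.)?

L ≈ 3.66 mg/L

L_t = L₀ e^(−k_d t) = 43.2 × e^(−0.396×6.23) = 43.2 × 0.08483 = 3.665 mg/L.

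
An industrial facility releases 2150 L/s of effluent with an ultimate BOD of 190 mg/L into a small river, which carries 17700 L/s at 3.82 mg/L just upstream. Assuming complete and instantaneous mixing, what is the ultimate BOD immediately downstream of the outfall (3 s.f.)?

Flow-weighted mixing: C = (Q_r C_r + Q_w C_w)/(Q_r + Q_w)
= (17700×3.82 + 2150×190)/(17700 + 2150) = 476100/19850 = 23.99 mg/L.

24.0 mg/L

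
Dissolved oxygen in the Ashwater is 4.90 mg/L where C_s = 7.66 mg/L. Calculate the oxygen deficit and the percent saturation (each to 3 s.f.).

D ≈ 2.76 mg/L; 64.0 % saturation

D = C_s − C = 7.66 − 4.90 = 2.76 mg/L.
% saturation = 4.90/7.66 × 100 = 64.0 %.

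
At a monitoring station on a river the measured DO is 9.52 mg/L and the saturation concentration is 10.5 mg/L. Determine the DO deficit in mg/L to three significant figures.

D ≈ 0.980 mg/L

D = C_s − C = 10.5 − 9.52 = 0.980 mg/L.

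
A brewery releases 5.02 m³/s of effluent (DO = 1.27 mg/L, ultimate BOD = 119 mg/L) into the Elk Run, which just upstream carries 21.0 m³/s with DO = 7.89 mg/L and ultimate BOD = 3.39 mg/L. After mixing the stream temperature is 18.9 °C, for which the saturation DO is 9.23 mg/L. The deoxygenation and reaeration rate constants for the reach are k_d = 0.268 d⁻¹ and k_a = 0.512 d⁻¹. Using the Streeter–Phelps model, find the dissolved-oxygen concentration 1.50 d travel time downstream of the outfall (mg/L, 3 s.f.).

Mixed DO = (21.0×7.89 + 5.02×1.27)/(21.0+5.02) = 172.1/26.02 = 6.613 mg/L.
Mixed L₀ = (21.0×3.39 + 5.02×119)/(26.02) = 668.6/26.02 = 25.69 mg/L.
Initial deficit D₀ = C_s − DO₀ = 9.23 − 6.613 = 2.617 mg/L.
D(1.50) = [0.268×25.69/(0.512−0.268)](e^(−0.268×1.50) − e^(−0.512×1.50)) + 2.617 e^(−0.512×1.50)
= 28.22 × (0.6690 − 0.4639) + 2.617 × 0.4639 = 7.001 mg/L.
DO = 9.23 − 7.001 = 2.229 mg/L.

DO ≈ 2.23 mg/L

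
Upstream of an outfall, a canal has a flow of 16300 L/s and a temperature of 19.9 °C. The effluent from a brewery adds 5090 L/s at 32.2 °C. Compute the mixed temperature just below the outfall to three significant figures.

Flow-weighted mixing: C = (Q_r C_r + Q_w C_w)/(Q_r + Q_w)
= (16300×19.9 + 5090×32.2)/(16300 + 5090) = 488300/21390 = 22.83 °C.

22.8 °C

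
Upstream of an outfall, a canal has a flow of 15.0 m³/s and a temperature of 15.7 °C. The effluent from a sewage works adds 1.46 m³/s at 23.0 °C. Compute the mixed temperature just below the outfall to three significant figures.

16.3 °C

Flow-weighted mixing: C = (Q_r C_r + Q_w C_w)/(Q_r + Q_w)
= (15.0×15.7 + 1.46×23.0)/(15.0 + 1.46) = 269.1/16.46 = 16.35 °C.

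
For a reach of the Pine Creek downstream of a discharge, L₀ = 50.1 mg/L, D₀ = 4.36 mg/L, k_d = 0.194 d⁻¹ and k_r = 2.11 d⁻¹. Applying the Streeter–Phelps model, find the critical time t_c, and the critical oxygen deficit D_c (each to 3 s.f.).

At the critical point dD/dt = 0, so k_d L₀ e^(−k_d t) = k_r D. Substituting D(t) from the Streeter–Phelps equation and solving for t gives
t_c = ln[(k_r/k_d)(1 − D₀(k_r−k_d)/(k_d L₀))] / (k_r−k_d).
Here k_r−k_d = 1.916 d⁻¹ and 1 − D₀(k_r−k_d)/(k_d L₀) = 1 − 4.36×1.916/(0.194×50.1) = 0.1405, so
t_c = ln(10.88 × 0.1405) / 1.916 = 0.4241 / 1.916 = 0.2213 d.
D_c = (k_d/k_r) L₀ e^(−k_d t_c) = (0.194/2.11) × 50.1 × e^(−0.194×0.2213) = 0.09194 × 50.1 × 0.9580 = 4.413 mg/L.

t_c ≈ 0.221 d; D_c ≈ 4.41 mg/L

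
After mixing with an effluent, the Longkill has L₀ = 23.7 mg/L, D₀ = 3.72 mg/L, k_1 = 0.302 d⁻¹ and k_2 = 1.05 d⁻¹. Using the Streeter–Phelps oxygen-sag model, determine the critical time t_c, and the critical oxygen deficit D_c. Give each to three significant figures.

t_c ≈ 1.01 d; D_c ≈ 5.03 mg/L

t_c = [1/(k_2−k_1)] ln[(k_2/k_1)(1 − D₀(k_2−k_1)/(k_1 L₀))]
= [1/(1.05−0.302)] ln[(1.05/0.302)(1 − 3.72×0.7480/(0.302×23.7))]
= (1/0.7480) ln[3.477 × 0.6112] = 1.337 × ln(2.125) = 1.337 × 0.7538 = 1.008 d.
L(t_c) = L₀ e^(−k_1 t_c) = 23.7 × 0.7376 = 17.48 mg/L, and at the critical point k_2 D_c = k_1 L, so D_c = (0.302/1.05) × 17.48 = 5.028 mg/L.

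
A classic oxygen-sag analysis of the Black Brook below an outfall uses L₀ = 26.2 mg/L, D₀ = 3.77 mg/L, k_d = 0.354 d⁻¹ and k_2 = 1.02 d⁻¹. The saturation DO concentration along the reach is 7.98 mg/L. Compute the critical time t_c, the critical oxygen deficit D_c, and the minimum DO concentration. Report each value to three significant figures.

t_c ≈ 1.11 d; D_c ≈ 6.13 mg/L; min DO ≈ 1.85 mg/L

At the critical point dD/dt = 0, so k_d L₀ e^(−k_d t) = k_2 D. Substituting D(t) from the Streeter–Phelps equation and solving for t gives
t_c = ln[(k_2/k_d)(1 − D₀(k_2−k_d)/(k_d L₀))] / (k_2−k_d).
Here k_2−k_d = 0.6660 d⁻¹ and 1 − D₀(k_2−k_d)/(k_d L₀) = 1 − 3.77×0.6660/(0.354×26.2) = 0.7293, so
t_c = ln(2.881 × 0.7293) / 0.6660 = 0.7426 / 0.6660 = 1.115 d.
D_c = (k_d/k_2) L₀ e^(−k_d t_c) = (0.354/1.02) × 26.2 × e^(−0.354×1.115) = 0.3471 × 26.2 × 0.6739 = 6.128 mg/L.
Minimum DO = C_s − D_c = 7.98 − 6.128 = 1.852 mg/L.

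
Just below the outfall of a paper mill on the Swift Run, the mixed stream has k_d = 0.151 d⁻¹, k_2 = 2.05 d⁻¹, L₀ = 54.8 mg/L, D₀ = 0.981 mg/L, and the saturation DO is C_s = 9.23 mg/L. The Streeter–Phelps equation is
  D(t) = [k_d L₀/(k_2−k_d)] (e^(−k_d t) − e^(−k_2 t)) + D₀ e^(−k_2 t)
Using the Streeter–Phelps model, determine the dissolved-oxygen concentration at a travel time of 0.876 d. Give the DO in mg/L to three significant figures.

DO ≈ 5.97 mg/L

k_d L₀/(k_2−k_d) = 0.151×54.8/(2.05−0.151) = 8.275/1.899 = 4.357 mg/L.
e^(−k_d t) = e^(−0.151×0.8760) = 0.8761; e^(−k_2 t) = e^(−2.05×0.8760) = 0.1660.
D = 4.357 × (0.8761 − 0.1660) + 0.981 × 0.1660 = 3.094 + 0.1628 = 3.257 mg/L.
DO = C_s − D = 9.23 − 3.257 = 5.973 mg/L.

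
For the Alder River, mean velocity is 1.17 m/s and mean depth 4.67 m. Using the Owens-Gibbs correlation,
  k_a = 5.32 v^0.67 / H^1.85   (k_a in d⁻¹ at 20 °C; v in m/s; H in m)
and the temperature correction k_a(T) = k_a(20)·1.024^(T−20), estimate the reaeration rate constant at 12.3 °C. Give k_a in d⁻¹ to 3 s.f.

k_a(20) = 5.32 × 1.17^0.67 / 4.67^1.85 = 5.32 × 1.111 / 17.31 = 0.3415 d⁻¹.
k_a(12.3) = 0.3415 × 1.024^(12.3−20) = 0.3415 × 0.8331 = 0.2845 d⁻¹.

k_a ≈ 0.284 d⁻¹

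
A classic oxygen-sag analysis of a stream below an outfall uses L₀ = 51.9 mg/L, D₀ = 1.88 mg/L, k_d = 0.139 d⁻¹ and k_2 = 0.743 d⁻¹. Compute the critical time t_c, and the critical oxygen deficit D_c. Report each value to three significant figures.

t_c ≈ 2.49 d; D_c ≈ 6.87 mg/L

With k_2/k_d = 5.345 and 1 − D₀(k_2−k_d)/(k_d L₀) = 0.8426,
t_c = ln(5.345 × 0.8426) / (0.743 − 0.139) = ln(4.504) / 0.6040 = 1.505/0.6040 = 2.492 d.
L(t_c) = L₀ e^(−k_d t_c) = 51.9 × 0.7073 = 36.71 mg/L, and at the critical point k_2 D_c = k_d L, so D_c = (0.139/0.743) × 36.71 = 6.867 mg/L.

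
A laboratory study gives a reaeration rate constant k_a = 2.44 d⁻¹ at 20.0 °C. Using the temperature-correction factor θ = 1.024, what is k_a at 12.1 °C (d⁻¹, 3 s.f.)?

k_a(T₂) = k_a(T₁) · θ^(T₂−T₁) = 2.44 × 1.024^(12.1−20.0)
= 2.44 × 1.024^-7.90 = 2.44 × 0.8291 = 2.023 d⁻¹.

k_a ≈ 2.02 d⁻¹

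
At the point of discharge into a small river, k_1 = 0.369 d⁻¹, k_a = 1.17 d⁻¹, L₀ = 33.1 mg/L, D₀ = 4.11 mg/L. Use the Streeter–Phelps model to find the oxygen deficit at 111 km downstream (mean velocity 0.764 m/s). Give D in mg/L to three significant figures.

D ≈ 6.64 mg/L

Travel time t = x/v = 111 km / (0.764 m/s) = 111000 m / 0.764 m/s = 145300 s = 1.682 d.
k_1 L₀/(k_a−k_1) = 0.369×33.1/(1.17−0.369) = 12.21/0.8010 = 15.25 mg/L.
e^(−k_1 t) = e^(−0.369×1.682) = 0.5377; e^(−k_a t) = e^(−1.17×1.682) = 0.1398.
D = 15.25 × (0.5377 − 0.1398) + 4.11 × 0.1398 = 6.067 + 0.5746 = 6.641 mg/L.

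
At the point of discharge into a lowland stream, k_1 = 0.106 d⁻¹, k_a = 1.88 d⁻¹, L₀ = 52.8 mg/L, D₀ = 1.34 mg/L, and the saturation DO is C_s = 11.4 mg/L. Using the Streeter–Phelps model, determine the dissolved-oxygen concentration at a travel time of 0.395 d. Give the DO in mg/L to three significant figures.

DO ≈ 9.24 mg/L

k_1 L₀/(k_a−k_1) = 0.106×52.8/(1.88−0.106) = 5.597/1.774 = 3.155 mg/L.
e^(−k_1 t) = e^(−0.106×0.3950) = 0.9590; e^(−k_a t) = e^(−1.88×0.3950) = 0.4759.
D = 3.155 × (0.9590 − 0.4759) + 1.34 × 0.4759 = 1.524 + 0.6377 = 2.162 mg/L.
DO = C_s − D = 11.4 − 2.162 = 9.238 mg/L.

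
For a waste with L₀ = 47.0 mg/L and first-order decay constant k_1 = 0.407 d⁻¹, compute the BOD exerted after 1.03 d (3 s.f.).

y ≈ 16.1 mg/L

y_t = L₀(1 − e^(−k_1 t)) = 47.0 × (1 − e^(−0.407×1.03))
= 47.0 × (1 − 0.6576) = 47.0 × 0.3424 = 16.09 mg/L.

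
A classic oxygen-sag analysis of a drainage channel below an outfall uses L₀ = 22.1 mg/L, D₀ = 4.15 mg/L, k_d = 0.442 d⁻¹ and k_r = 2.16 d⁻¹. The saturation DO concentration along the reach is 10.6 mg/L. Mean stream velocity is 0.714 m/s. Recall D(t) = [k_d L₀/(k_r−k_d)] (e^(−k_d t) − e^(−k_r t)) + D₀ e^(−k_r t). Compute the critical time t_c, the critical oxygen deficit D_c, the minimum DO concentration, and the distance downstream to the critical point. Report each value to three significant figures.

t_c ≈ 0.162 d; D_c ≈ 4.21 mg/L; min DO ≈ 6.39 mg/L; x_c ≈ 9.97 km

With k_r/k_d = 4.887 and 1 − D₀(k_r−k_d)/(k_d L₀) = 0.2701,
t_c = ln(4.887 × 0.2701) / (2.16 − 0.442) = ln(1.320) / 1.718 = 0.2776/1.718 = 0.1616 d.
L(t_c) = L₀ e^(−k_d t_c) = 22.1 × 0.9311 = 20.58 mg/L, and at the critical point k_r D_c = k_d L, so D_c = (0.442/2.16) × 20.58 = 4.211 mg/L.
Minimum DO = C_s − D_c = 10.6 − 4.211 = 6.389 mg/L.
x_c = v t_c = 0.714 m/s × 0.1616 d × 86400 s/d = 9969 m ≈ 9.97 km.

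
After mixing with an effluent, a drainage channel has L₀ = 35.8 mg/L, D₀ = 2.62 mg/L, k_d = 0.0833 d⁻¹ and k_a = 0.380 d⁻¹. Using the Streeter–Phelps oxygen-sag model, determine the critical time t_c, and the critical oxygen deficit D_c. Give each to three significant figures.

t_c ≈ 4.10 d; D_c ≈ 5.58 mg/L

t_c = [1/(k_a−k_d)] ln[(k_a/k_d)(1 − D₀(k_a−k_d)/(k_d L₀))]
= [1/(0.380−0.0833)] ln[(0.380/0.0833)(1 − 2.62×0.2967/(0.0833×35.8))]
= (1/0.2967) ln[4.562 × 0.7393] = 3.370 × ln(3.373) = 3.370 × 1.216 = 4.097 d.
D_c = (k_d/k_a) L₀ e^(−k_d t_c) = (0.0833/0.380) × 35.8 × e^(−0.0833×4.097) = 0.2192 × 35.8 × 0.7108 = 5.578 mg/L.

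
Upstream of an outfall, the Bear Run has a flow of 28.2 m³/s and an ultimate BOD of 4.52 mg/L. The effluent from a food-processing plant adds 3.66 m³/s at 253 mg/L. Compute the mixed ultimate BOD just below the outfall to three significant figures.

33.1 mg/L

Flow-weighted mixing: C = (Q_r C_r + Q_w C_w)/(Q_r + Q_w)
= (28.2×4.52 + 3.66×253)/(28.2 + 3.66) = 1053/31.86 = 33.06 mg/L.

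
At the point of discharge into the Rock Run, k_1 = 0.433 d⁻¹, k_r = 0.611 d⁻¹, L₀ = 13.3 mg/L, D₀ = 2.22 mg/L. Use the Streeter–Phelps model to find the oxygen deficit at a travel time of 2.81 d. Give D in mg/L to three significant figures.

D ≈ 4.17 mg/L

k_1 L₀/(k_r−k_1) = 0.433×13.3/(0.611−0.433) = 5.759/0.1780 = 32.35 mg/L.
e^(−k_1 t) = e^(−0.433×2.810) = 0.2962; e^(−k_r t) = e^(−0.611×2.810) = 0.1796.
D = 32.35 × (0.2962 − 0.1796) + 2.22 × 0.1796 = 3.772 + 0.3988 = 4.170 mg/L.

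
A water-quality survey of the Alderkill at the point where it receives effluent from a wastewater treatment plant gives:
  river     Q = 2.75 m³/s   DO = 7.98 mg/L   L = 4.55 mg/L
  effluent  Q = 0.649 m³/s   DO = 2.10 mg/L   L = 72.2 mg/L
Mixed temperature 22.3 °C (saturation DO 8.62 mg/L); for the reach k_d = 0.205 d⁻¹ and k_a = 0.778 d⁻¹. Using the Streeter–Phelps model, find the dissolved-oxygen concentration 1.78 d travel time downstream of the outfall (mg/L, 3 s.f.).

DO ≈ 5.40 mg/L

Mixed DO = (2.75×7.98 + 0.649×2.10)/(2.75+0.649) = 23.31/3.399 = 6.857 mg/L.
Mixed L₀ = (2.75×4.55 + 0.649×72.2)/(3.399) = 59.37/3.399 = 17.47 mg/L.
Initial deficit D₀ = C_s − DO₀ = 8.62 − 6.857 = 1.763 mg/L.
D(1.78) = [0.205×17.47/(0.778−0.205)](e^(−0.205×1.78) − e^(−0.778×1.78)) + 1.763 e^(−0.778×1.78)
= 6.249 × (0.6943 − 0.2504) + 1.763 × 0.2504 = 3.215 mg/L.
DO = 8.62 − 3.215 = 5.405 mg/L.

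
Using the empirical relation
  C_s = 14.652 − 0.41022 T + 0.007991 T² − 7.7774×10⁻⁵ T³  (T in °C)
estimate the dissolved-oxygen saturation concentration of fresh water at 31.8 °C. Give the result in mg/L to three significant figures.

C_s = 14.652 − 0.41022×31.8 + 0.007991×31.8² − 7.7774×10⁻⁵×31.8³ = 7.187 mg/L.

C_s ≈ 7.19 mg/L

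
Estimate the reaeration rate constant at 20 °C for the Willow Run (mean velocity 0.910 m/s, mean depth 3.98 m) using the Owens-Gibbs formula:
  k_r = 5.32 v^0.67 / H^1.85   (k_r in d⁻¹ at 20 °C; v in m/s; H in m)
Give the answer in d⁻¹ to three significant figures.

k_r = 5.32 × 0.910^0.67 / 3.98^1.85 = 5.32 × 0.9388 / 12.88 = 0.3879 d⁻¹.

k_r ≈ 0.388 d⁻¹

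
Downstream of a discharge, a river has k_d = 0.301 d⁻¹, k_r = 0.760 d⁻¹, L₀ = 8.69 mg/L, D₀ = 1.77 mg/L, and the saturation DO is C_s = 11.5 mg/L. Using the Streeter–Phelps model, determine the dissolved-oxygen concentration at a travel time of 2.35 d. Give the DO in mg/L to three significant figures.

DO ≈ 9.35 mg/L

k_d L₀/(k_r−k_d) = 0.301×8.69/(0.760−0.301) = 2.616/0.4590 = 5.699 mg/L.
e^(−k_d t) = e^(−0.301×2.350) = 0.4929; e^(−k_r t) = e^(−0.760×2.350) = 0.1676.
D = 5.699 × (0.4929 − 0.1676) + 1.77 × 0.1676 = 1.854 + 0.2967 = 2.151 mg/L.
DO = C_s − D = 11.5 − 2.151 = 9.349 mg/L.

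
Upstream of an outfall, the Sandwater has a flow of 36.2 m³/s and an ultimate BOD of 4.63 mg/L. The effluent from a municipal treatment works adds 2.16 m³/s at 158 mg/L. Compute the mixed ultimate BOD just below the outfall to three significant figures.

13.3 mg/L

Flow-weighted mixing: C = (Q_r C_r + Q_w C_w)/(Q_r + Q_w)
= (36.2×4.63 + 2.16×158)/(36.2 + 2.16) = 508.9/38.36 = 13.27 mg/L.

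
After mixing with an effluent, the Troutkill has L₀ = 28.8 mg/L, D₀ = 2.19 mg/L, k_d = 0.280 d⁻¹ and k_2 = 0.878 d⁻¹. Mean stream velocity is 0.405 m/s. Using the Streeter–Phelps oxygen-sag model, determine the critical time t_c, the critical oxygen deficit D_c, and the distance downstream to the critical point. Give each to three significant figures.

t_c ≈ 1.61 d; D_c ≈ 5.84 mg/L; x_c ≈ 56.5 km

t_c = [1/(k_2−k_d)] ln[(k_2/k_d)(1 − D₀(k_2−k_d)/(k_d L₀))]
= [1/(0.878−0.280)] ln[(0.878/0.280)(1 − 2.19×0.5980/(0.280×28.8))]
= (1/0.5980) ln[3.136 × 0.8376] = 1.672 × ln(2.626) = 1.672 × 0.9656 = 1.615 d.
L(t_c) = L₀ e^(−k_d t_c) = 28.8 × 0.6363 = 18.32 mg/L, and at the critical point k_2 D_c = k_d L, so D_c = (0.280/0.878) × 18.32 = 5.844 mg/L.
x_c = v t_c = 0.405 m/s × 1.615 d × 86400 s/d = 56500 m ≈ 56.5 km.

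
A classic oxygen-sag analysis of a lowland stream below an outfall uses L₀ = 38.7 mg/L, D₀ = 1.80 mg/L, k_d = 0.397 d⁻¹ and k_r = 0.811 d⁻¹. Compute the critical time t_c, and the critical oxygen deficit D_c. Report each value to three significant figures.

At the critical point dD/dt = 0, so k_d L₀ e^(−k_d t) = k_r D. Substituting D(t) from the Streeter–Phelps equation and solving for t gives
t_c = ln[(k_r/k_d)(1 − D₀(k_r−k_d)/(k_d L₀))] / (k_r−k_d).
Here k_r−k_d = 0.4140 d⁻¹ and 1 − D₀(k_r−k_d)/(k_d L₀) = 1 − 1.80×0.4140/(0.397×38.7) = 0.9515, so
t_c = ln(2.043 × 0.9515) / 0.4140 = 0.6646 / 0.4140 = 1.605 d.
D_c = (k_d/k_r) L₀ e^(−k_d t_c) = (0.397/0.811) × 38.7 × e^(−0.397×1.605) = 0.4895 × 38.7 × 0.5287 = 10.02 mg/L.

t_c ≈ 1.61 d; D_c ≈ 10.0 mg/L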